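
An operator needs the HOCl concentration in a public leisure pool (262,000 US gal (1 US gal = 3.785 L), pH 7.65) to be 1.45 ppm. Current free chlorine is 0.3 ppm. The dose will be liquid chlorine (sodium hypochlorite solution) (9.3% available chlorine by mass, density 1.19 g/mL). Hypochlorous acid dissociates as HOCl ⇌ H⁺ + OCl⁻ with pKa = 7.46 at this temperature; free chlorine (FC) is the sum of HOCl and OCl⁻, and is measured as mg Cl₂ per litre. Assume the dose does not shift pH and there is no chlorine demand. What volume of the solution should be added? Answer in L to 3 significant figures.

30.4 L

Volume: 262,000 US gal × 3.785 L/gal = 991,670 L.
[OCl⁻]/[HOCl] = 10^(pH − pKa) = 10^(7.65 − 7.46) = 1.549; fraction as HOCl = 1/(1 + 1.549) = 0.3923.
Free chlorine required for 1.45 ppm HOCl: 1.45 / 0.3923 = 3.696 ppm.
FC to add: 3.696 − 0.3 = 3.396 mg/L as Cl₂.
Cl₂ equivalent: 3.396 mg/L × 991,670 L = 3367 g.
Product at 9.3% available Cl: 3367 / 0.093 = 36,210 g.
Volume: 36,210 g ÷ 1.19 g/mL = 30,430 mL.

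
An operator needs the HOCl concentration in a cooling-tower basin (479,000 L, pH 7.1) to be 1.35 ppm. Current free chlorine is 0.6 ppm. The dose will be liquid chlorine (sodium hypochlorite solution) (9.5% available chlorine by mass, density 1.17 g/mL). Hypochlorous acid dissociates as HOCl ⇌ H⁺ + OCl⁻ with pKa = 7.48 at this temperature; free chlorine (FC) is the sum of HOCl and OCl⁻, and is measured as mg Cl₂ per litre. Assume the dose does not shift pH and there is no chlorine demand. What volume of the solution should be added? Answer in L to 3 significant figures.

5.66 L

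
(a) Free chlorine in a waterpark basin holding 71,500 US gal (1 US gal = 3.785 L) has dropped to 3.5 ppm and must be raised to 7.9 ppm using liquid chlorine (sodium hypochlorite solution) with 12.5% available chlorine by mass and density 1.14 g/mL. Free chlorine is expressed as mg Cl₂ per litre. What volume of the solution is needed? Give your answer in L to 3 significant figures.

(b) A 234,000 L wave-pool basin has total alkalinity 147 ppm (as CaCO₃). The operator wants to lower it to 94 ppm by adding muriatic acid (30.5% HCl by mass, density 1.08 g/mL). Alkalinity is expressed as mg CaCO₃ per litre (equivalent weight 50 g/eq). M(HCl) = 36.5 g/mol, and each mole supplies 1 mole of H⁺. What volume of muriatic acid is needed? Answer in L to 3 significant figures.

(a) 8.36 L; (b) 27.5 L

(a) Volume: 71,500 US gal × 3.785 L/gal = 270,628 L.
(a) Chlorine deficit: 7.9 − 3.5 = 4.4 ppm = 4.4 mg/L as Cl₂.
(a) Cl₂ equivalent needed: 4.4 mg/L × 270,628 L = 1,191,000 mg = 1191 g.
(a) Product at 12.5% available chlorine: 1191 / 0.125 = 9526 g.
(a) Volume at density 1.14 g/mL: 9526 g ÷ 1.14 g/mL = 8356 mL.

(b) Alkalinity to neutralize: (147 − 94) = 53 mg/L as CaCO₃ × 234,000 L = 12,400 g as CaCO₃.
(b) Equivalents of H⁺ required: 12,400 ÷ 50 g/eq = 248 eq = 248 mol HCl.
(b) Mass of HCl: 248 × 36.5 = 9053 g.
(b) Mass of 30.5% solution: 9053 / 0.305 = 29,680 g.
(b) Volume: 29,680 g ÷ 1.08 g/mL = 27,480 mL.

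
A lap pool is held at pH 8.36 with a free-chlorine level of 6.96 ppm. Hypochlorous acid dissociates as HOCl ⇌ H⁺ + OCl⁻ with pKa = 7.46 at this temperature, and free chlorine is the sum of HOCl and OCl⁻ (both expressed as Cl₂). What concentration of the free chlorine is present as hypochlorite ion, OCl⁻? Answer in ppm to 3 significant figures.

[OCl⁻]/[HOCl] = 10^(pH − pKa) = 10^(8.36 − 7.46) = 10^0.90 = 7.943.
Fraction as HOCl = 1 / (1 + 7.943) = 0.1118.
OCl⁻ = (1 − 0.1118) × 6.96 ppm = 6.182 ppm.

6.18 ppm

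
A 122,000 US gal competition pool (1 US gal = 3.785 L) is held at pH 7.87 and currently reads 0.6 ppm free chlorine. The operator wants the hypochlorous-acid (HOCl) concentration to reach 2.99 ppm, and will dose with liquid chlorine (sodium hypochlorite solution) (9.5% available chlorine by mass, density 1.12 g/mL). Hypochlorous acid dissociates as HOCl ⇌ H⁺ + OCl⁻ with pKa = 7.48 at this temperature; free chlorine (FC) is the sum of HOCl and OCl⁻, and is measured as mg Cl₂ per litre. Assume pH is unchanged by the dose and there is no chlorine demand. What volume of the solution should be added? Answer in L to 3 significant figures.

42.2 L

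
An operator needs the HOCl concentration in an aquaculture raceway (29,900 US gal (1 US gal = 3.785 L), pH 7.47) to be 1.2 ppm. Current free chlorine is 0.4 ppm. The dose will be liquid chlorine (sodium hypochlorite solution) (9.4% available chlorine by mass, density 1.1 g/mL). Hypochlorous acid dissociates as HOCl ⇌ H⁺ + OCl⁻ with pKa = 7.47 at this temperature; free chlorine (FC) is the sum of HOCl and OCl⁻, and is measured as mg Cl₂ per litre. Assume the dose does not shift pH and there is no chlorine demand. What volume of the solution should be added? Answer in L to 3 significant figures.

2.19 L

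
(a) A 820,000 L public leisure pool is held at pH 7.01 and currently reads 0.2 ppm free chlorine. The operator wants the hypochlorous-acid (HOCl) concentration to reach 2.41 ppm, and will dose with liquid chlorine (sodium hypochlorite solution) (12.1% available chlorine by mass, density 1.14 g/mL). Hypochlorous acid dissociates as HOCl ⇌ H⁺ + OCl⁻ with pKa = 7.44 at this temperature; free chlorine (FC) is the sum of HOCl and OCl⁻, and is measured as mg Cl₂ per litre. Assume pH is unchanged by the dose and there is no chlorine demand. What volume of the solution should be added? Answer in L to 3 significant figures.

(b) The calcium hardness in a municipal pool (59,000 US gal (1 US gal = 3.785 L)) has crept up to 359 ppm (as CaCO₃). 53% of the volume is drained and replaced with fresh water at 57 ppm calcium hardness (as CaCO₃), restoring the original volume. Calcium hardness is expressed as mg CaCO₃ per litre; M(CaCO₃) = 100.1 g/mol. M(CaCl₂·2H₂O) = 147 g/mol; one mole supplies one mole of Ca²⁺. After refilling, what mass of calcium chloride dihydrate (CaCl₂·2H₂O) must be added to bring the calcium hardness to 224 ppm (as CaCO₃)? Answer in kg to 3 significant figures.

(a) [OCl⁻]/[HOCl] = 10^(pH − pKa) = 10^(7.01 − 7.44) = 0.3715; fraction as HOCl = 1/(1 + 0.3715) = 0.7291.
(a) Free chlorine required for 2.41 ppm HOCl: 2.41 / 0.7291 = 3.305 ppm.
(a) FC to add: 3.305 − 0.2 = 3.105 mg/L as Cl₂.
(a) Cl₂ equivalent: 3.105 mg/L × 820,000 L = 2546 g.
(a) Product at 12.1% available Cl: 2546 / 0.121 = 21,040 g.
(a) Volume: 21,040 g ÷ 1.14 g/mL = 18,460 mL.

(b) Volume: 59,000 US gal × 3.785 L/gal = 223,315 L.
(b) After draining 53% and refilling: 359 × 0.47 + 57 × 0.53 = 198.94 ppm.
(b) Deficit to target: 224 − 198.94 = 25.06 mg/L.
(b) As CaCO₃: 25.06 mg/L × 223,315 L = 5596 g; ÷ 100.1 = 55.91 mol Ca²⁺.
(b) Mass: 55.91 × 147 = 8218 g.

(a) 18.5 L; (b) 8.22 kg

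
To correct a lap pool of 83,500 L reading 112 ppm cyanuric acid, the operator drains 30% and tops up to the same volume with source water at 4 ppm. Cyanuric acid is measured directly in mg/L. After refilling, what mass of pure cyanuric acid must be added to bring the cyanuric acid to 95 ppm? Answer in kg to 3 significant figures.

1.29 kg

After draining 30% and refilling: 112 × 0.70 + 4 × 0.30 = 79.6 ppm.
Deficit to target: 95 − 79.6 = 15.4 mg/L.
Mass: 15.4 mg/L × 83,500 L = 1286 g cyanuric acid.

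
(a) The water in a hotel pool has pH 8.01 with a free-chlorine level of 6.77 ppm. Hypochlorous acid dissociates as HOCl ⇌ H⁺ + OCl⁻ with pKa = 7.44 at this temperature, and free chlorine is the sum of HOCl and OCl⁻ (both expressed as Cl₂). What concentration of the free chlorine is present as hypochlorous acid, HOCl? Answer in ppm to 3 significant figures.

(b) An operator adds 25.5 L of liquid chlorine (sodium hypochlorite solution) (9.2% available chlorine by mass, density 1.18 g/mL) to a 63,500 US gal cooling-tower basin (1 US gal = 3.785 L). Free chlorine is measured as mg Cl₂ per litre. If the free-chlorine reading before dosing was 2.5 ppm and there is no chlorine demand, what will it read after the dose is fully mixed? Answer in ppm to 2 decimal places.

(a) [OCl⁻]/[HOCl] = 10^(pH − pKa) = 10^(8.01 − 7.44) = 10^0.57 = 3.715.
(a) Fraction as HOCl = 1 / (1 + 3.715) = 0.2121.
(a) HOCl = 0.2121 × 6.77 ppm = 1.436 ppm.

(b) Volume: 63,500 US gal × 3.785 L/gal = 240,348 L.
(b) Mass of solution: 25.5 L × 1000 mL/L × 1.18 g/mL = 30,090 g.
(b) Available chlorine delivered: 30,090 g × 0.092 = 2768 g as Cl₂.
(b) Concentration rise: 2768 g / 240,348 L = 11.52 mg/L = 11.52 ppm.
(b) Final FC: 2.5 + 11.52 = 14.02 ppm.

(a) 1.44 ppm; (b) 14.02 ppm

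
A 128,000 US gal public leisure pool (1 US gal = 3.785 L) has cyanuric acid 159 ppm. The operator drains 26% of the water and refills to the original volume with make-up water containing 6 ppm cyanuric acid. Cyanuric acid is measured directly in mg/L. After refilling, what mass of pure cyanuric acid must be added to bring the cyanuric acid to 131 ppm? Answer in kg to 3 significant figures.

Volume: 128,000 US gal × 3.785 L/gal = 484,480 L.
After draining 26% and refilling: 159 × 0.74 + 6 × 0.26 = 119.22 ppm.
Deficit to target: 131 − 119.22 = 11.78 mg/L.
Mass: 11.78 mg/L × 484,480 L = 5707 g cyanuric acid.

5.71 kg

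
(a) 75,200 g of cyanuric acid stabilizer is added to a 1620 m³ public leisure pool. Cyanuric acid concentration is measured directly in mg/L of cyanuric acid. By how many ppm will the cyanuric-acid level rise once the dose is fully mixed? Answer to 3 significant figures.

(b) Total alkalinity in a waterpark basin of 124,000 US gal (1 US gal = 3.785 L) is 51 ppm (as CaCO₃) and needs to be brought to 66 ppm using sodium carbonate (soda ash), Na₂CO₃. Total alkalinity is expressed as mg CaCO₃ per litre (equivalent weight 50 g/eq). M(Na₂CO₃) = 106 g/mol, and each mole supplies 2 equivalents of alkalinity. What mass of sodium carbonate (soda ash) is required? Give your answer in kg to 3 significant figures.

(a) 46.4 ppm; (b) 7.46 kg

(a) Volume: 1620 m³ = 1,620,000 L.
(a) Rise: 75,200 g / 1,620,000 L × 1000 = 46.42 mg/L.

(b) Volume: 124,000 US gal × 3.785 L/gal = 469,340 L.
(b) Alkalinity to add: (66 − 51) = 15 mg/L as CaCO₃ × 469,340 L = 7040 g as CaCO₃.
(b) Equivalents: 7040 g ÷ 50 g/eq = 140.8 eq.
(b) Each mole of Na₂CO₃ supplies 2 eq, so 140.8 / 2 = 70.4 mol.
(b) Mass: 70.4 mol × 106 g/mol = 7463 g.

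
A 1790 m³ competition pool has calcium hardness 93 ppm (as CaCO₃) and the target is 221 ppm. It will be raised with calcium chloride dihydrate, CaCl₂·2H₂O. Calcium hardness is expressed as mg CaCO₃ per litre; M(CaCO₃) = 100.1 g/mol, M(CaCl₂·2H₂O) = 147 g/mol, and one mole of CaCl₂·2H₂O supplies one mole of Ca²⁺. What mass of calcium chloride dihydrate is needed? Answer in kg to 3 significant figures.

Volume: 1790 m³ = 1,790,000 L.
Hardness to add: (221 − 93) = 128 mg/L as CaCO₃ × 1,790,000 L = 229,100 g as CaCO₃.
Moles of Ca²⁺ (1 mol Ca²⁺ ≡ 1 mol CaCO₃): 229,100 / 100.1 g/mol = 2289 mol.
Mass of CaCl₂·2H₂O: 2289 × 147 = 336,500 g.

336 kg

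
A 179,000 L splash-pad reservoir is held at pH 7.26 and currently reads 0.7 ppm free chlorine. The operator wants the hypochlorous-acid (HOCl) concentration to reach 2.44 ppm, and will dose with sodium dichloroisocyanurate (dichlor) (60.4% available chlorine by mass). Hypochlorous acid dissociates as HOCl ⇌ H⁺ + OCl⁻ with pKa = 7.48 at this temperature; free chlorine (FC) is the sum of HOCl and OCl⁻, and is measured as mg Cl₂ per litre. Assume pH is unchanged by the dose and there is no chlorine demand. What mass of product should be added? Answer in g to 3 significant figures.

[OCl⁻]/[HOCl] = 10^(pH − pKa) = 10^(7.26 − 7.48) = 0.6026; fraction as HOCl = 1/(1 + 0.6026) = 0.624.
Free chlorine required for 2.44 ppm HOCl: 2.44 / 0.624 = 3.91 ppm.
FC to add: 3.91 − 0.7 = 3.21 mg/L as Cl₂.
Cl₂ equivalent: 3.21 mg/L × 179,000 L = 574.6 g.
Product at 60.4% available Cl: 574.6 / 0.604 = 951.4 g.

951 g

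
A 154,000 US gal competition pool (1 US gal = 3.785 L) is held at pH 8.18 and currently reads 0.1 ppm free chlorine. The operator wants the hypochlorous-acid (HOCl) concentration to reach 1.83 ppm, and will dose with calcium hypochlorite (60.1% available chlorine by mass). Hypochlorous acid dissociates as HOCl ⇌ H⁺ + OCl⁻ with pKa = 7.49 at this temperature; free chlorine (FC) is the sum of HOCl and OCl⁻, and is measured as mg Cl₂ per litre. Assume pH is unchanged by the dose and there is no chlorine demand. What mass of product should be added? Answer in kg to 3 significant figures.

Volume: 154,000 US gal × 3.785 L/gal = 582,890 L.
[OCl⁻]/[HOCl] = 10^(pH − pKa) = 10^(8.18 − 7.49) = 4.898; fraction as HOCl = 1/(1 + 4.898) = 0.1696.
Free chlorine required for 1.83 ppm HOCl: 1.83 / 0.1696 = 10.79 ppm.
FC to add: 10.79 − 0.1 = 10.69 mg/L as Cl₂.
Cl₂ equivalent: 10.69 mg/L × 582,890 L = 6233 g.
Product at 60.1% available Cl: 6233 / 0.601 = 10,370 g.

10.4 kg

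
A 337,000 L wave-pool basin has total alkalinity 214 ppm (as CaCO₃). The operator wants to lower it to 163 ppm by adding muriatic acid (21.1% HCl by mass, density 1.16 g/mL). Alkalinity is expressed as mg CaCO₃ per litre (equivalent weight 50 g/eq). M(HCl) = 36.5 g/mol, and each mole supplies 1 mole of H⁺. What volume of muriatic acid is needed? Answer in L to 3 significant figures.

51.3 L

Alkalinity to neutralize: (214 − 163) = 51 mg/L as CaCO₃ × 337,000 L = 17,190 g as CaCO₃.
Equivalents of H⁺ required: 17,190 ÷ 50 g/eq = 343.7 eq = 343.7 mol HCl.
Mass of HCl: 343.7 × 36.5 = 12,550 g.
Mass of 21.1% solution: 12,550 / 0.211 = 59,460 g.
Volume: 59,460 g ÷ 1.16 g/mL = 51,260 mL.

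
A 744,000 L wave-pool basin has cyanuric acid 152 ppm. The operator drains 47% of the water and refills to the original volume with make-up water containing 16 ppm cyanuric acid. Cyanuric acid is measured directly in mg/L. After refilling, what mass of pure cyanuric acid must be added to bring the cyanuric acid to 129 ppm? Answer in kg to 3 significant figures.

30.4 kg

After draining 47% and refilling: 152 × 0.53 + 16 × 0.47 = 88.08 ppm.
Deficit to target: 129 − 88.08 = 40.92 mg/L.
Mass: 40.92 mg/L × 744,000 L = 30,440 g cyanuric acid.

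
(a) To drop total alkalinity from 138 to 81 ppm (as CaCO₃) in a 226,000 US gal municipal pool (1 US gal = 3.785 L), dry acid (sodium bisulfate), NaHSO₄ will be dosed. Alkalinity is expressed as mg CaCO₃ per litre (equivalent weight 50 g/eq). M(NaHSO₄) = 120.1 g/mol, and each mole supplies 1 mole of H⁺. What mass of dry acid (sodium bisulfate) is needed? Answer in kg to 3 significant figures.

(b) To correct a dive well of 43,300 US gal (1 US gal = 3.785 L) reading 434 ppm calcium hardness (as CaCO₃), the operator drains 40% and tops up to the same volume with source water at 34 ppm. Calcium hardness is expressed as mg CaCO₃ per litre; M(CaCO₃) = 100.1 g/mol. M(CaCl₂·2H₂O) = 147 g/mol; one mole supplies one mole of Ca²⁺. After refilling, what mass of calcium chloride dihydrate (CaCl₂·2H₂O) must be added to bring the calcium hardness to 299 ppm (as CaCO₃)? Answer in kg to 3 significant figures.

(a) Volume: 226,000 US gal × 3.785 L/gal = 855,410 L.
(a) Alkalinity to neutralize: (138 − 81) = 57 mg/L as CaCO₃ × 855,410 L = 48,760 g as CaCO₃.
(a) Equivalents of H⁺ required: 48,760 ÷ 50 g/eq = 975.2 eq = 975.2 mol NaHSO₄.
(a) Mass of NaHSO₄: 975.2 × 120.1 = 117,100 g.

(b) Volume: 43,300 US gal × 3.785 L/gal = 163,890 L.
(b) After draining 40% and refilling: 434 × 0.60 + 34 × 0.40 = 274 ppm.
(b) Deficit to target: 299 − 274 = 25 mg/L.
(b) As CaCO₃: 25 mg/L × 163,890 L = 4097 g; ÷ 100.1 = 40.93 mol Ca²⁺.
(b) Mass: 40.93 × 147 = 6017 g.

(a) 117 kg; (b) 6.02 kg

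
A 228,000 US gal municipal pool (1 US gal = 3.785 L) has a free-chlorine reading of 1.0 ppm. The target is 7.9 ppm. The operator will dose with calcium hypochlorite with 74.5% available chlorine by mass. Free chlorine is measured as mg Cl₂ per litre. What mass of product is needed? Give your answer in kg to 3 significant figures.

7.99 kg

Volume: 228,000 US gal × 3.785 L/gal = 862,980 L.
Chlorine deficit: 7.9 − 1.0 = 6.9 ppm = 6.9 mg/L as Cl₂.
Cl₂ equivalent needed: 6.9 mg/L × 862,980 L = 5,955,000 mg = 5955 g.
Product at 74.5% available chlorine: 5955 / 0.745 = 7993 g.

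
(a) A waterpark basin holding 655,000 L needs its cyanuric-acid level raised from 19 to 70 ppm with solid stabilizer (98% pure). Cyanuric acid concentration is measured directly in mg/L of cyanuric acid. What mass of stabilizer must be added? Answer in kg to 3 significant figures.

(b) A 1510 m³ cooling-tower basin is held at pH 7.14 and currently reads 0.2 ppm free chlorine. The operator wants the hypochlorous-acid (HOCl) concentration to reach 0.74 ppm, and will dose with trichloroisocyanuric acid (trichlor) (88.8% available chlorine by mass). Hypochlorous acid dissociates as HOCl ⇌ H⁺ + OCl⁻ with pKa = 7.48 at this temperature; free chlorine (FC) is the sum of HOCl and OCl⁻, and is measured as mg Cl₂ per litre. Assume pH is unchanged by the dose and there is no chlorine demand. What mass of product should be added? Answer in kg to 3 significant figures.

(a) 34.1 kg; (b) 1.49 kg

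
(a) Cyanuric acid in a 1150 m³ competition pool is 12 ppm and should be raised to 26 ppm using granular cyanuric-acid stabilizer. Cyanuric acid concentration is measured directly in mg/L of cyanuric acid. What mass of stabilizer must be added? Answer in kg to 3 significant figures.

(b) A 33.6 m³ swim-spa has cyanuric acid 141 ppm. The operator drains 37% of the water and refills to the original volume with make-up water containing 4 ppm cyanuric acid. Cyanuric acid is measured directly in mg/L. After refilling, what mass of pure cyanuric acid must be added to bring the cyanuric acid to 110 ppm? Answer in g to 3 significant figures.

(a) Volume: 1150 m³ = 1,150,000 L.
(a) CYA to add: (26 − 12) = 14 mg/L × 1,150,000 L = 16,100 g cyanuric acid.

(b) Volume: 33.6 m³ = 33,600 L.
(b) After draining 37% and refilling: 141 × 0.63 + 4 × 0.37 = 90.31 ppm.
(b) Deficit to target: 110 − 90.31 = 19.69 mg/L.
(b) Mass: 19.69 mg/L × 33,600 L = 661.6 g cyanuric acid.

(a) 16.1 kg; (b) 662 g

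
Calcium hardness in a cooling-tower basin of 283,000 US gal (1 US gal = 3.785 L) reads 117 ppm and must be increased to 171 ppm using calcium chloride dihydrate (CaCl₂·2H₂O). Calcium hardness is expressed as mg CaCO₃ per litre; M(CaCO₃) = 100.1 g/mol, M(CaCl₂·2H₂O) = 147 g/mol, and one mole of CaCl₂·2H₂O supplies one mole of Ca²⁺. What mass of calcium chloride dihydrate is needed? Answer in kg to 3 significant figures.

Volume: 283,000 US gal × 3.785 L/gal = 1,071,155 L.
Hardness to add: (171 − 117) = 54 mg/L as CaCO₃ × 1,071,155 L = 57,840 g as CaCO₃.
Moles of Ca²⁺ (1 mol Ca²⁺ ≡ 1 mol CaCO₃): 57,840 / 100.1 g/mol = 577.8 mol.
Mass of CaCl₂·2H₂O: 577.8 × 147 = 84,940 g.

84.9 kg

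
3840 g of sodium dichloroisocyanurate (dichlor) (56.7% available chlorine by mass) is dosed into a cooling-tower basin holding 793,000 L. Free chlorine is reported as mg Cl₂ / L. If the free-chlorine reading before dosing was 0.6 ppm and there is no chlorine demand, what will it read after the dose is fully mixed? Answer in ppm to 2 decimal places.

3.35 ppm

Available chlorine delivered: 3840 g × 0.567 = 2177 g as Cl₂.
Concentration rise: 2177 g / 793,000 L = 2.746 mg/L = 2.75 ppm.
Final FC: 0.6 + 2.75 = 3.35 ppm.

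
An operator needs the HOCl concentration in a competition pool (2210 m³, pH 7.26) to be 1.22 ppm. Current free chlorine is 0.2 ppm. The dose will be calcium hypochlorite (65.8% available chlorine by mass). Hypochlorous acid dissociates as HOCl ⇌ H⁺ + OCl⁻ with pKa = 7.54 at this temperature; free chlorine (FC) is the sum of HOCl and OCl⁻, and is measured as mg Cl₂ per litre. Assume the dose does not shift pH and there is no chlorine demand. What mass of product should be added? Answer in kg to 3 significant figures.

Volume: 2210 m³ = 2,210,000 L.
[OCl⁻]/[HOCl] = 10^(pH − pKa) = 10^(7.26 − 7.54) = 0.5248; fraction as HOCl = 1/(1 + 0.5248) = 0.6558.
Free chlorine required for 1.22 ppm HOCl: 1.22 / 0.6558 = 1.86 ppm.
FC to add: 1.86 − 0.2 = 1.66 mg/L as Cl₂.
Cl₂ equivalent: 1.66 mg/L × 2,210,000 L = 3669 g.
Product at 65.8% available Cl: 3669 / 0.658 = 5576 g.

5.58 kg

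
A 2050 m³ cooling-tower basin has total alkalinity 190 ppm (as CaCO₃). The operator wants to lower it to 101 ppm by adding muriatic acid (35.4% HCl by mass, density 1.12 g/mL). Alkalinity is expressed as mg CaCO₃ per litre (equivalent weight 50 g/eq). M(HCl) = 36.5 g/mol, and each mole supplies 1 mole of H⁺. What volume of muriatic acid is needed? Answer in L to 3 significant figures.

336 L

Volume: 2050 m³ = 2,050,000 L.
Alkalinity to neutralize: (190 − 101) = 89 mg/L as CaCO₃ × 2,050,000 L = 182,400 g as CaCO₃.
Equivalents of H⁺ required: 182,400 ÷ 50 g/eq = 3649 eq = 3649 mol HCl.
Mass of HCl: 3649 × 36.5 = 133,200 g.
Mass of 35.4% solution: 133,200 / 0.354 = 376,200 g.
Volume: 376,200 g ÷ 1.12 g/mL = 335,900 mL.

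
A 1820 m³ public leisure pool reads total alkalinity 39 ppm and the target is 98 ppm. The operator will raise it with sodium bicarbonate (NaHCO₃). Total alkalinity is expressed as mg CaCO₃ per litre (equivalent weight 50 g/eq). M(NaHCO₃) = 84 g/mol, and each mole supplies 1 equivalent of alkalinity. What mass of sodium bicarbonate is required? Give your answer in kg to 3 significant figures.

Volume: 1820 m³ = 1,820,000 L.
Alkalinity to add: (98 − 39) = 59 mg/L as CaCO₃ × 1,820,000 L = 107,400 g as CaCO₃.
Equivalents: 107,400 g ÷ 50 g/eq = 2148 eq.
NaHCO₃ supplies 1 eq per mole → 2148 mol.
Mass: 2148 mol × 84 g/mol = 180,400 g.

180 kg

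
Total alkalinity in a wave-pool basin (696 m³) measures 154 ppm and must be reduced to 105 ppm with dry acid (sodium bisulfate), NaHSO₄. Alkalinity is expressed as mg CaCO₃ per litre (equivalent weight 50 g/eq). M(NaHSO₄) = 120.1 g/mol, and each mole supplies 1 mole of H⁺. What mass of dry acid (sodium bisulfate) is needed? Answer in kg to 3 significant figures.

Volume: 696 m³ = 696,000 L.
Alkalinity to neutralize: (154 − 105) = 49 mg/L as CaCO₃ × 696,000 L = 34,100 g as CaCO₃.
Equivalents of H⁺ required: 34,100 ÷ 50 g/eq = 682.1 eq = 682.1 mol NaHSO₄.
Mass of NaHSO₄: 682.1 × 120.1 = 81,920 g.

81.9 kg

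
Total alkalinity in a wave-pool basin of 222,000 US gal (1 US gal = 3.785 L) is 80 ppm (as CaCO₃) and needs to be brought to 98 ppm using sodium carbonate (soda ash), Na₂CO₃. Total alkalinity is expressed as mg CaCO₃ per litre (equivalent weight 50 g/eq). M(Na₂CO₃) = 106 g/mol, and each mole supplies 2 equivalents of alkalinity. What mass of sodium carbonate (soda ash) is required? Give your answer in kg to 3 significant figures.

16.0 kg

Volume: 222,000 US gal × 3.785 L/gal = 840,270 L.
Alkalinity to add: (98 − 80) = 18 mg/L as CaCO₃ × 840,270 L = 15,120 g as CaCO₃.
Equivalents: 15,120 g ÷ 50 g/eq = 302.5 eq.
Each mole of Na₂CO₃ supplies 2 eq, so 302.5 / 2 = 151.2 mol.
Mass: 151.2 mol × 106 g/mol = 16,030 g.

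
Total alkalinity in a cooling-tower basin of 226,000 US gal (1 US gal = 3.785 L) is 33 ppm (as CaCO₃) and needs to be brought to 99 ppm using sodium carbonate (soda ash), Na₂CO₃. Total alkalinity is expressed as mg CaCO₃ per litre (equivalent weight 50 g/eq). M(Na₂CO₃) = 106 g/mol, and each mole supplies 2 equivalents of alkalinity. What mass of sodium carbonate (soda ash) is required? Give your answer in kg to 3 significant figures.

Volume: 226,000 US gal × 3.785 L/gal = 855,410 L.
Alkalinity to add: (99 − 33) = 66 mg/L as CaCO₃ × 855,410 L = 56,460 g as CaCO₃.
Equivalents: 56,460 g ÷ 50 g/eq = 1129 eq.
Each mole of Na₂CO₃ supplies 2 eq, so 1129 / 2 = 564.6 mol.
Mass: 564.6 mol × 106 g/mol = 59,840 g.

59.8 kg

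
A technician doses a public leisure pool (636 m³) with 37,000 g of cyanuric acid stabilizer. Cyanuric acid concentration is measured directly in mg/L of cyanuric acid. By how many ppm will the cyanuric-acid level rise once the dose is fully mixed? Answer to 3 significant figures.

58.2 ppm

Volume: 636 m³ = 636,000 L.
Rise: 37,000 g / 636,000 L × 1000 = 58.18 mg/L.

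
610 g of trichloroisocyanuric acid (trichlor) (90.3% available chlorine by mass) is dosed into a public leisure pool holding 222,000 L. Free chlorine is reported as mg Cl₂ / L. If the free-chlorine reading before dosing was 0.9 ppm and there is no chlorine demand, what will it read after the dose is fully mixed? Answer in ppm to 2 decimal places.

Available chlorine delivered: 610 g × 0.903 = 550.8 g as Cl₂.
Concentration rise: 550.8 g / 222,000 L = 2.481 mg/L = 2.48 ppm.
Final FC: 0.9 + 2.48 = 3.38 ppm.

3.38 ppm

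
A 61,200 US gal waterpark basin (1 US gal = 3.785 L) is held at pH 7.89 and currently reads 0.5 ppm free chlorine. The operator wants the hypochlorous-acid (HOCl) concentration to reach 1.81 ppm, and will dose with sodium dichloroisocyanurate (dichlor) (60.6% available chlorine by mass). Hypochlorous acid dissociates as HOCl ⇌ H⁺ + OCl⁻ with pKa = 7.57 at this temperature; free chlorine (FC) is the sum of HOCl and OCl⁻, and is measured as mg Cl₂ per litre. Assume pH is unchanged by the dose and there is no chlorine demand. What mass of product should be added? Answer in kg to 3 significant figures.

Volume: 61,200 US gal × 3.785 L/gal = 231,642 L.
[OCl⁻]/[HOCl] = 10^(pH − pKa) = 10^(7.89 − 7.57) = 2.089; fraction as HOCl = 1/(1 + 2.089) = 0.3237.
Free chlorine required for 1.81 ppm HOCl: 1.81 / 0.3237 = 5.592 ppm.
FC to add: 5.592 − 0.5 = 5.092 mg/L as Cl₂.
Cl₂ equivalent: 5.092 mg/L × 231,642 L = 1179 g.
Product at 60.6% available Cl: 1179 / 0.606 = 1946 g.

1.95 kg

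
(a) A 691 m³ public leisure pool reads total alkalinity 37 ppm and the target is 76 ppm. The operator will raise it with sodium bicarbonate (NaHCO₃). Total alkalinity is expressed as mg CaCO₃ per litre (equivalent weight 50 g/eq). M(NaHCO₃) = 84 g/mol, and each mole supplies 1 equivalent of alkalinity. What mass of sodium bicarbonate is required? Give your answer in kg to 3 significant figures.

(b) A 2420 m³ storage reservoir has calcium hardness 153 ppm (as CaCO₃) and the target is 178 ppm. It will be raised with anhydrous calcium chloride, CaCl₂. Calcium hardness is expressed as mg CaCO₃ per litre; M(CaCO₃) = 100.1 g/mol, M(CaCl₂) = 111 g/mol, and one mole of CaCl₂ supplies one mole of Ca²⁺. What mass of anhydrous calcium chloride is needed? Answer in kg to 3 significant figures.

(a) 45.3 kg; (b) 67.1 kg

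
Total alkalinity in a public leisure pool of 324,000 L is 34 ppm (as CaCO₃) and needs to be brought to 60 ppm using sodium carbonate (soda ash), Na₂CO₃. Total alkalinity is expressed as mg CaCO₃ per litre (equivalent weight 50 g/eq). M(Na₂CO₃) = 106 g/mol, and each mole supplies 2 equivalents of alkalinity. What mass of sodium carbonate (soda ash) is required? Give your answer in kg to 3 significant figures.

8.93 kg

Alkalinity to add: (60 − 34) = 26 mg/L as CaCO₃ × 324,000 L = 8424 g as CaCO₃.
Equivalents: 8424 g ÷ 50 g/eq = 168.5 eq.
Each mole of Na₂CO₃ supplies 2 eq, so 168.5 / 2 = 84.24 mol.
Mass: 84.24 mol × 106 g/mol = 8929 g.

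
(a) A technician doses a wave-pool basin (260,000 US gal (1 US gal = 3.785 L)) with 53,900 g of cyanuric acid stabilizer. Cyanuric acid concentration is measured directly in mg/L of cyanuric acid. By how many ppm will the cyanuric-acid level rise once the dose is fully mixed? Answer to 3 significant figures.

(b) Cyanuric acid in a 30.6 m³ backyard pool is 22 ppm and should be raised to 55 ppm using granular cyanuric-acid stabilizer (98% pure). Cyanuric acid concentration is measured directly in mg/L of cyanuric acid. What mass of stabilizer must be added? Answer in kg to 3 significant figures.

(a) Volume: 260,000 US gal × 3.785 L/gal = 984,100 L.
(a) Rise: 53,900 g / 984,100 L × 1000 = 54.77 mg/L.

(b) Volume: 30.6 m³ = 30,600 L.
(b) CYA to add: (55 − 22) = 33 mg/L × 30,600 L = 1010 g cyanuric acid.
(b) At 98% purity: 1010 / 0.98 = 1030 g product.

(a) 54.8 ppm; (b) 1.03 kg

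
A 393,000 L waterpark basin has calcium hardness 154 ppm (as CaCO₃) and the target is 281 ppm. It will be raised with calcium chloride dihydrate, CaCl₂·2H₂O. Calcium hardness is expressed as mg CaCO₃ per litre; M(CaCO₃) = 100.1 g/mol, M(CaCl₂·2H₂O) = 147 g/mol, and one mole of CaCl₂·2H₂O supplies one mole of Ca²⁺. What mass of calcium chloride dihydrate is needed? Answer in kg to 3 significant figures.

73.3 kg

Hardness to add: (281 − 154) = 127 mg/L as CaCO₃ × 393,000 L = 49,910 g as CaCO₃.
Moles of Ca²⁺ (1 mol Ca²⁺ ≡ 1 mol CaCO₃): 49,910 / 100.1 g/mol = 498.6 mol.
Mass of CaCl₂·2H₂O: 498.6 × 147 = 73,300 g.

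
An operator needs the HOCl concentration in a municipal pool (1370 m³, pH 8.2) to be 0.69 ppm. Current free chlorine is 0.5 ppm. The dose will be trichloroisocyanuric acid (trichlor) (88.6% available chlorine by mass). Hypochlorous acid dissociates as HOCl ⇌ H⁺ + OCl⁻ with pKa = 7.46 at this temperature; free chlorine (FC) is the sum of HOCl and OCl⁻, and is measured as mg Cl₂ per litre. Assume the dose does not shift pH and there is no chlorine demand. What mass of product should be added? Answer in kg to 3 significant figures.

6.16 kg

Volume: 1370 m³ = 1,370,000 L.
[OCl⁻]/[HOCl] = 10^(pH − pKa) = 10^(8.2 − 7.46) = 5.495; fraction as HOCl = 1/(1 + 5.495) = 0.154.
Free chlorine required for 0.69 ppm HOCl: 0.69 / 0.154 = 4.482 ppm.
FC to add: 4.482 − 0.5 = 3.982 mg/L as Cl₂.
Cl₂ equivalent: 3.982 mg/L × 1,370,000 L = 5455 g.
Product at 88.6% available Cl: 5455 / 0.886 = 6157 g.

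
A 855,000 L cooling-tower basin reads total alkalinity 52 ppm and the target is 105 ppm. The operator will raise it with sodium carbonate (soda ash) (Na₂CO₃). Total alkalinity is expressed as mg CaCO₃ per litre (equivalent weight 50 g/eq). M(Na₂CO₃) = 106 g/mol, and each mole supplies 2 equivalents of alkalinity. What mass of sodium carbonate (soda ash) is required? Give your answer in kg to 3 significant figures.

48.0 kg

Alkalinity to add: (105 − 52) = 53 mg/L as CaCO₃ × 855,000 L = 45,320 g as CaCO₃.
Equivalents: 45,320 g ÷ 50 g/eq = 906.3 eq.
Each mole of Na₂CO₃ supplies 2 eq, so 906.3 / 2 = 453.1 mol.
Mass: 453.1 mol × 106 g/mol = 48,030 g.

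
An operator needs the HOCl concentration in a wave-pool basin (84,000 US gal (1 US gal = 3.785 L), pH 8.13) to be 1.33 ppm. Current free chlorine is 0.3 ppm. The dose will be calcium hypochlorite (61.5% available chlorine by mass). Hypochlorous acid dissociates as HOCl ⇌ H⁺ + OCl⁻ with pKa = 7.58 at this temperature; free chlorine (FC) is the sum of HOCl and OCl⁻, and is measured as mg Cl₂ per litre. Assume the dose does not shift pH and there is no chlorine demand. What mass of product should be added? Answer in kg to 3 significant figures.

Volume: 84,000 US gal × 3.785 L/gal = 317,940 L.
[OCl⁻]/[HOCl] = 10^(pH − pKa) = 10^(8.13 − 7.58) = 3.548; fraction as HOCl = 1/(1 + 3.548) = 0.2199.
Free chlorine required for 1.33 ppm HOCl: 1.33 / 0.2199 = 6.049 ppm.
FC to add: 6.049 − 0.3 = 5.749 mg/L as Cl₂.
Cl₂ equivalent: 5.749 mg/L × 317,940 L = 1828 g.
Product at 61.5% available Cl: 1828 / 0.615 = 2972 g.

2.97 kg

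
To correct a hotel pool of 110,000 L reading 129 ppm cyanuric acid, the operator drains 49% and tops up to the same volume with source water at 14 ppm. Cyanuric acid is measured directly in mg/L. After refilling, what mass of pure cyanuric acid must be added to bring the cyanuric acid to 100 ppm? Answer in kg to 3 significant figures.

3.01 kg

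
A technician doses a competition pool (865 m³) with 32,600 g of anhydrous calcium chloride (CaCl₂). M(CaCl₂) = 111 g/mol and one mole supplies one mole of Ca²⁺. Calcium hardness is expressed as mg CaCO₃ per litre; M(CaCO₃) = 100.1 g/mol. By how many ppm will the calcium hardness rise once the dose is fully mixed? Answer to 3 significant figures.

Volume: 865 m³ = 865,000 L.
Moles of Ca²⁺: 32,600 g ÷ 111 g/mol = 293.7 mol.
As CaCO₃: 293.7 mol × 100.1 g/mol = 29,400 g.
Rise: 29,400 g / 865,000 L × 1000 = 33.99 mg/L.

34.0 ppm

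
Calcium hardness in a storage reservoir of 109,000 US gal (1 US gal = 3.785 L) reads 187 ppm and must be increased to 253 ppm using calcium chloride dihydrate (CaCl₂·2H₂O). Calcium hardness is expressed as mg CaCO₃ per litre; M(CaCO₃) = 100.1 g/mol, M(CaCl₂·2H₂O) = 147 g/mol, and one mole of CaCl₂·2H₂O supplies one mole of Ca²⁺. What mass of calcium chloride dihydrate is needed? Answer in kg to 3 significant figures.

40.0 kg

Volume: 109,000 US gal × 3.785 L/gal = 412,565 L.
Hardness to add: (253 − 187) = 66 mg/L as CaCO₃ × 412,565 L = 27,230 g as CaCO₃.
Moles of Ca²⁺ (1 mol Ca²⁺ ≡ 1 mol CaCO₃): 27,230 / 100.1 g/mol = 272 mol.
Mass of CaCl₂·2H₂O: 272 × 147 = 39,990 g.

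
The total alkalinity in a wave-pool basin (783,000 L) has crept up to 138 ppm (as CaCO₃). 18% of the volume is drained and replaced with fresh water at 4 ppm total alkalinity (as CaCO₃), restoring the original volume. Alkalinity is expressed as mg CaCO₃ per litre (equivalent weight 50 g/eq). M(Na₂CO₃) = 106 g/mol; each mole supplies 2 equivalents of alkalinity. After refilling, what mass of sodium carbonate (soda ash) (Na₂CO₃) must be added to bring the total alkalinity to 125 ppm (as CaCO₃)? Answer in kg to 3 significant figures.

9.23 kg

After draining 18% and refilling: 138 × 0.82 + 4 × 0.18 = 113.88 ppm.
Deficit to target: 125 − 113.88 = 11.12 mg/L.
As CaCO₃: 11.12 mg/L × 783,000 L = 8707 g; ÷ 50 g/eq ÷ 2 = 87.07 mol Na₂CO₃.
Mass: 87.07 × 106 = 9229 g.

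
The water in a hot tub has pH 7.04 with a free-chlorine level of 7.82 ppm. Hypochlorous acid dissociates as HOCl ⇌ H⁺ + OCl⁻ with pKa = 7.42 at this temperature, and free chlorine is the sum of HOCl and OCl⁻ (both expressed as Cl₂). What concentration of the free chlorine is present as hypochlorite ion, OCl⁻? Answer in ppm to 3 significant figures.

[OCl⁻]/[HOCl] = 10^(pH − pKa) = 10^(7.04 − 7.42) = 10^-0.38 = 0.4169.
Fraction as HOCl = 1 / (1 + 0.4169) = 0.7058.
OCl⁻ = (1 − 0.7058) × 7.82 ppm = 2.301 ppm.

2.30 ppm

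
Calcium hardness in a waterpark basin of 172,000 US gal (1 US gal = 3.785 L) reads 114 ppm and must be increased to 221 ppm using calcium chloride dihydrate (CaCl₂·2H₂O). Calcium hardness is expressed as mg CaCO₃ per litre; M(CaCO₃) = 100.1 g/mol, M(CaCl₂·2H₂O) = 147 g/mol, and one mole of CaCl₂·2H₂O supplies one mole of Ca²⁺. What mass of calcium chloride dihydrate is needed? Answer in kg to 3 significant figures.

102 kg

Volume: 172,000 US gal × 3.785 L/gal = 651,020 L.
Hardness to add: (221 − 114) = 107 mg/L as CaCO₃ × 651,020 L = 69,660 g as CaCO₃.
Moles of Ca²⁺ (1 mol Ca²⁺ ≡ 1 mol CaCO₃): 69,660 / 100.1 g/mol = 695.9 mol.
Mass of CaCl₂·2H₂O: 695.9 × 147 = 102,300 g.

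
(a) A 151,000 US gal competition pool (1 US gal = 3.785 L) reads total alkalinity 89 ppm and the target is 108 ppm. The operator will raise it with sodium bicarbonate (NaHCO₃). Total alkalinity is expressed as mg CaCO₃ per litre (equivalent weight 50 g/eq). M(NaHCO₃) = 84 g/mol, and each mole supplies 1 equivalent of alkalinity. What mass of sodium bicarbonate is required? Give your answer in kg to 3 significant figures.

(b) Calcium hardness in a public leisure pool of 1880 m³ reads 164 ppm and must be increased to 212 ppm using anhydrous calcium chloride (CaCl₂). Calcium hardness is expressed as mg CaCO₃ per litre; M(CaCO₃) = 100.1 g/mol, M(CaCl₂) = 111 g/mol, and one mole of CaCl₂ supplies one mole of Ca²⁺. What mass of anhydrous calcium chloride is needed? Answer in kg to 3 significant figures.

(a) Volume: 151,000 US gal × 3.785 L/gal = 571,535 L.
(a) Alkalinity to add: (108 − 89) = 19 mg/L as CaCO₃ × 571,535 L = 10,860 g as CaCO₃.
(a) Equivalents: 10,860 g ÷ 50 g/eq = 217.2 eq.
(a) NaHCO₃ supplies 1 eq per mole → 217.2 mol.
(a) Mass: 217.2 mol × 84 g/mol = 18,240 g.

(b) Volume: 1880 m³ = 1,880,000 L.
(b) Hardness to add: (212 − 164) = 48 mg/L as CaCO₃ × 1,880,000 L = 90,240 g as CaCO₃.
(b) Moles of Ca²⁺ (1 mol Ca²⁺ ≡ 1 mol CaCO₃): 90,240 / 100.1 g/mol = 901.5 mol.
(b) Mass of CaCl₂: 901.5 × 111 = 100,100 g.

(a) 18.2 kg; (b) 100 kg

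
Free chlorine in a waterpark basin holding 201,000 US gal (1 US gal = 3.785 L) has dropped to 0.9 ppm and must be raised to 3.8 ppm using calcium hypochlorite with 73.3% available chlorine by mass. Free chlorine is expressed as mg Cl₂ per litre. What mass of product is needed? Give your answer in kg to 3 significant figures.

Volume: 201,000 US gal × 3.785 L/gal = 760,785 L.
Chlorine deficit: 3.8 − 0.9 = 2.9 ppm = 2.9 mg/L as Cl₂.
Cl₂ equivalent needed: 2.9 mg/L × 760,785 L = 2,206,000 mg = 2206 g.
Product at 73.3% available chlorine: 2206 / 0.733 = 3010 g.

3.01 kg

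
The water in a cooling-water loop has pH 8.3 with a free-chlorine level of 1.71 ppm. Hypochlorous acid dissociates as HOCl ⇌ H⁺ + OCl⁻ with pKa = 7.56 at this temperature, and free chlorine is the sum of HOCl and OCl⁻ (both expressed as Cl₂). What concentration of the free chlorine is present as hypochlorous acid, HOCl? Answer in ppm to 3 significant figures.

0.263 ppm

[OCl⁻]/[HOCl] = 10^(pH − pKa) = 10^(8.3 − 7.56) = 10^0.74 = 5.495.
Fraction as HOCl = 1 / (1 + 5.495) = 0.154.
HOCl = 0.154 × 1.71 ppm = 0.2633 ppm.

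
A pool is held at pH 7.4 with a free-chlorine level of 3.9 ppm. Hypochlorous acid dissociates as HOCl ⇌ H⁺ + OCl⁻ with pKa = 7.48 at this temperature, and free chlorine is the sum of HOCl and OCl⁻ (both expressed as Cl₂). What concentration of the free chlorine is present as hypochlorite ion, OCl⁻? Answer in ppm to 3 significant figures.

[OCl⁻]/[HOCl] = 10^(pH − pKa) = 10^(7.4 − 7.48) = 10^-0.08 = 0.8318.
Fraction as HOCl = 1 / (1 + 0.8318) = 0.5459.
OCl⁻ = (1 − 0.5459) × 3.9 ppm = 1.771 ppm.

1.77 ppm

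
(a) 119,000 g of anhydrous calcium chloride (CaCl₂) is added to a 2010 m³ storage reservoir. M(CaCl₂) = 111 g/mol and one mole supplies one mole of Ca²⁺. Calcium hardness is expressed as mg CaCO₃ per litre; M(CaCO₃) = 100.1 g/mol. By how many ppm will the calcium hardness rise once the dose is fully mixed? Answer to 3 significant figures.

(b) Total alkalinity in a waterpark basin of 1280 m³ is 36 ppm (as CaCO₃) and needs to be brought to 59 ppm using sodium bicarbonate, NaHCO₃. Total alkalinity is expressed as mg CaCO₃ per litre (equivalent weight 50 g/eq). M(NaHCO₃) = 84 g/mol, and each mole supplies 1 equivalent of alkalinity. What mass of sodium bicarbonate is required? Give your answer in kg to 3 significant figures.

(a) Volume: 2010 m³ = 2,010,000 L.
(a) Moles of Ca²⁺: 119,000 g ÷ 111 g/mol = 1072 mol.
(a) As CaCO₃: 1072 mol × 100.1 g/mol = 107,300 g.
(a) Rise: 107,300 g / 2,010,000 L × 1000 = 53.39 mg/L.

(b) Volume: 1280 m³ = 1,280,000 L.
(b) Alkalinity to add: (59 − 36) = 23 mg/L as CaCO₃ × 1,280,000 L = 29,440 g as CaCO₃.
(b) Equivalents: 29,440 g ÷ 50 g/eq = 588.8 eq.
(b) NaHCO₃ supplies 1 eq per mole → 588.8 mol.
(b) Mass: 588.8 mol × 84 g/mol = 49,460 g.

(a) 53.4 ppm; (b) 49.5 kg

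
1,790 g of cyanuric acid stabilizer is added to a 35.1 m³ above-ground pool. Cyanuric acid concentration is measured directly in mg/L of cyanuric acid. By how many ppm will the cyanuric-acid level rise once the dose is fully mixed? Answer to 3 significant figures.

Volume: 35.1 m³ = 35,100 L.
Rise: 1,790 g / 35,100 L × 1000 = 51 mg/L.

51.0 ppm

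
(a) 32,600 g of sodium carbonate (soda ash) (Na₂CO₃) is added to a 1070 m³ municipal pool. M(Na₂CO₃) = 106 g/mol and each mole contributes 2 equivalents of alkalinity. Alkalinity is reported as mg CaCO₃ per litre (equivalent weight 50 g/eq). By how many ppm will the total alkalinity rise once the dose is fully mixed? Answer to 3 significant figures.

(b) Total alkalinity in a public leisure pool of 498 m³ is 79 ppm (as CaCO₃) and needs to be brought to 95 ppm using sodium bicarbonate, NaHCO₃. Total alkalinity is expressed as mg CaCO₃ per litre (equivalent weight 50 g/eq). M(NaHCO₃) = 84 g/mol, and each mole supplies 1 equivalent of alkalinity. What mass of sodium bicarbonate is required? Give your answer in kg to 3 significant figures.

(a) 28.7 ppm; (b) 13.4 kg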